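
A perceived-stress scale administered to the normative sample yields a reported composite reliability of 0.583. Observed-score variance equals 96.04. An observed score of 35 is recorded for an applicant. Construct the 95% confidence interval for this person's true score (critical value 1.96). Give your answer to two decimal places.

[22.60, 47.40]

SD = √96.04 = 9.80000
The standard error of measurement is 9.80000×√(1 − 0.58300) ≈ 9.80000×0.64576 ≈ 6.32840.
Half-width = 1.96×6.32840 ≈ 12.40367
CI = 35 ± 12.40367 → [22.59633, 47.40367]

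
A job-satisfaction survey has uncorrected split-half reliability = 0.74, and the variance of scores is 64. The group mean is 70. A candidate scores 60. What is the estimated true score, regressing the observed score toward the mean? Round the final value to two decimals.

61.49

Full-length reliability (Spearman-Brown) = 2(0.74)/(1+0.74) ≈ 0.851
T̂ = 0.851(60) + 0.149(70) ≈ 61.494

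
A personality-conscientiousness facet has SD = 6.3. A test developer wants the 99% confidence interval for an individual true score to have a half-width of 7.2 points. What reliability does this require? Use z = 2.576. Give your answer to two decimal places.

SEM needed = half-width / z = 7.2/2.576 ≈ 2.79503
r = 1 − (2.79503/6.3)² ≈ 1 − 0.19683 ≈ 0.80317

0.80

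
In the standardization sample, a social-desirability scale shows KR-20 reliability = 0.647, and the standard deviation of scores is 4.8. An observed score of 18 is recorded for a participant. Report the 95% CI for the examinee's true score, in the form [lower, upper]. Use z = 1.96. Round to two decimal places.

SEM = 4.800 · √(1 − 0.647) = 4.800 · √0.353 ≃ 4.800 · 0.594 ≃ 2.852
1.96 · SEM ≃ 5.590
Interval: (12.410, 23.590)

[12.41, 23.59]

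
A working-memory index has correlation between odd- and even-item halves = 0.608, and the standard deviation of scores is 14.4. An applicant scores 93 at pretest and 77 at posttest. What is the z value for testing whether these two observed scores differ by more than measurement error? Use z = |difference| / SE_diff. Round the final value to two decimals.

1.59

Spearman-Brown: r = 2(0.608) / (1 + 0.608) = 1.2160 / 1.6080 ≃ 0.7562
SEM = 14.4000 × √(1 − 0.7562) = 14.4000 × √0.2438 ≃ 14.4000 × 0.4937 ≃ 7.1099
SE_diff = √2 × SEM ≃ 10.0549
z = |93 − 77| / 10.0549 = 16 / 10.0549 ≃ 1.5913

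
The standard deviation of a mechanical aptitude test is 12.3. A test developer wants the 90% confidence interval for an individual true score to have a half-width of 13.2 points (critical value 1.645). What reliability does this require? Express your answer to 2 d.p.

0.57

SEM needed = half-width / z = 13.2/1.645 ≈ 8.02432
Required reliability = 1 − (SEM/SD)² = 1 − 0.42560 ≈ 0.57440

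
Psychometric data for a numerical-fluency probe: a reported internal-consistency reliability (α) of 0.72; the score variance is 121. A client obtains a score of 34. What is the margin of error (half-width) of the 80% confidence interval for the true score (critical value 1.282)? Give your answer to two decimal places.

7.46

SD = √121 ≈ 11.0000
SEM = 11.0000 · √(1 − 0.7200) = 11.0000 · √0.2800 ≈ 11.0000 · 0.5292 ≈ 5.8207
1.282 · SEM ≈ 7.4621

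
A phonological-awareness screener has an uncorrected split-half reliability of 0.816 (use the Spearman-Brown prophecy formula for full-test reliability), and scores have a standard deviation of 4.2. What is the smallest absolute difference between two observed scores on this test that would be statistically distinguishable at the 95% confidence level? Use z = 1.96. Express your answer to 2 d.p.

Spearman-Brown: r = 2(0.816) / (1 + 0.816) = 1.632 / 1.816 ≈ 0.899
The standard error of measurement is 4.200*√(1 − 0.899) ≈ 4.200*0.318 ≈ 1.337.
SE_diff = √2 * SEM ≈ 1.891
Smallest detectable difference = 1.96*1.891 ≈ 3.706

3.71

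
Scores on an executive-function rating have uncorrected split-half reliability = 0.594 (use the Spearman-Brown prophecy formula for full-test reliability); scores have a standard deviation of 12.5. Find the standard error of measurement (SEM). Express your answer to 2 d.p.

6.31

Full-length reliability (Spearman-Brown) = 2(0.594)/(1+0.594) ≈ 0.74529
SEM = 12.50000 × √(1 − 0.74529) = 12.50000 × √0.25471 ≈ 12.50000 × 0.50468 ≈ 6.30854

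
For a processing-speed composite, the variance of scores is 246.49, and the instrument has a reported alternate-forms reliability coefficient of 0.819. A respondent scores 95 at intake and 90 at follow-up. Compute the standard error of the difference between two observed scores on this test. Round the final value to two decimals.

SD = √246.49 ≈ 15.700
SEM = 15.700 × √(1 − 0.819) = 15.700 × √0.181 ≈ 15.700 × 0.425 ≈ 6.679
Standard error of the difference = 6.679·√2 ≈ 9.446

9.45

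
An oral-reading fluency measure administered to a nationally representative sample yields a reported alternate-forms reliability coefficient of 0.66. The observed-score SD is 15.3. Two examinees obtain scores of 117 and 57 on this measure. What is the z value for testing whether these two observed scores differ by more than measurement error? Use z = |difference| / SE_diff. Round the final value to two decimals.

4.76

SEM = 15.300 * √(1 − 0.660) = 15.300 * √0.340 ≈ 15.300 * 0.583 ≈ 8.921
SE_diff = √2 * SEM ≈ 12.617
z = 60 / 12.617 ≈ 4.756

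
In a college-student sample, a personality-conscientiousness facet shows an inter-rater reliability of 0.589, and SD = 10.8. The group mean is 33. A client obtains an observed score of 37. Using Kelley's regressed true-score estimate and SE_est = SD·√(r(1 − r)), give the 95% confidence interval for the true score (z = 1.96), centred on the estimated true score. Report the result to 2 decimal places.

[24.94, 45.77]

T̂ = 0.58900(37) + 0.41100(33) ≃ 35.35600
SE_est = SD · √(r(1 − r)) = 10.80000 · √0.24208 ≃ 10.80000 · 0.49202 ≃ 5.31376
CI = 35.35600 ± 1.96 · 5.31376 → [24.94102, 45.77098]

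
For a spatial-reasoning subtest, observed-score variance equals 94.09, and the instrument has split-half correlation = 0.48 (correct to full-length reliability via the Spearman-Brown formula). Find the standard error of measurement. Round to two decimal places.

5.75

SD = √94.09 = 9.7000
Full-length reliability (Spearman-Brown) = 2(0.48)/(1+0.48) ≈ 0.6486
The standard error of measurement is 9.7000×√(1 − 0.6486) ≈ 9.7000×0.5927 ≈ 5.7497.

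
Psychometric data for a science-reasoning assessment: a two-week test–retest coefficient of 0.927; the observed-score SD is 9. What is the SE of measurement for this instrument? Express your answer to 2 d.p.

2.43

SEM = 9.0000 × √(1 − 0.9270) = 9.0000 × √0.0730 ≈ 9.0000 × 0.2702 ≈ 2.4317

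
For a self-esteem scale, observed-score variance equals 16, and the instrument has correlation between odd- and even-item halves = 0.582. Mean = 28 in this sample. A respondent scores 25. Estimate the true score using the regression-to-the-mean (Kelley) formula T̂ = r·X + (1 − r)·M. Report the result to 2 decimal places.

Spearman-Brown: r = 2(0.582) / (1 + 0.582) = 1.16400 / 1.58200 ≈ 0.73578
Estimated true score = 0.73578·25 + (1 − 0.73578)·28 ≈ 25.79267

25.79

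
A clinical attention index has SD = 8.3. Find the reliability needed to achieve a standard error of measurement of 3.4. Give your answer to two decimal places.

0.83

Required reliability = 1 − (SEM/SD)² = 1 − 0.1678 ≈ 0.8322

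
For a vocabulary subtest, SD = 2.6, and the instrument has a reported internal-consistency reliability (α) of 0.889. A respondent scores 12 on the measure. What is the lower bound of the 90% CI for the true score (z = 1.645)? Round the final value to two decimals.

SEM = 2.600·√(1 − 0.889) ≃ 0.866
Margin = 1.645 · 0.866 ≃ 1.425
Lower bound: 12 − 1.425 = 10.575

10.58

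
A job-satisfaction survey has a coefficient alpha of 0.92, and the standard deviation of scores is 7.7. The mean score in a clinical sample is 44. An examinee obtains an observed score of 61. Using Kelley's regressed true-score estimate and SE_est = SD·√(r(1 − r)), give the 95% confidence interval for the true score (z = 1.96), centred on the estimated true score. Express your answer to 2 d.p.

[55.55, 63.73]

T̂ = r·X + (1 − r)·M = 0.920*61 + 0.080*44 = 56.120 + 3.520 ≈ 59.640
SE_est = SD * √(r(1 − r)) = 7.700 * √0.074 ≈ 7.700 * 0.271 ≈ 2.089
CI = 59.640 ± 1.96 * 2.089 → [55.546, 63.734]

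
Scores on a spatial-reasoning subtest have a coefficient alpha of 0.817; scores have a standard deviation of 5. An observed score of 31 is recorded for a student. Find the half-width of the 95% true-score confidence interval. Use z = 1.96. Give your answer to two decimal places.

SEM = 5.000 · √(1 − 0.817) = 5.000 · √0.183 ≃ 5.000 · 0.428 ≃ 2.139
Half-width = 1.96·2.139 ≃ 4.192

4.19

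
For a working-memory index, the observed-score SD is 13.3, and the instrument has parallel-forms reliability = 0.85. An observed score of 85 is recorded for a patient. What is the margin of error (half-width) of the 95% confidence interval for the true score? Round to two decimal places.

SEM = 13.3000*√(1 − 0.8500) ≈ 5.1511
Margin = 1.96 * 5.1511 ≈ 10.0961

10.10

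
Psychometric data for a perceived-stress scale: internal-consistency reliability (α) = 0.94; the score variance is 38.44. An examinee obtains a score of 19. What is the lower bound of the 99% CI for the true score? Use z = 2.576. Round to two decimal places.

15.09

SD = √38.44 ≈ 6.2000
SEM = 6.2000·√(1 − 0.9400) ≈ 1.5187
Half-width = 2.576·1.5187 ≈ 3.9121
Lower limit = 19 − 3.9121 ≈ 15.0879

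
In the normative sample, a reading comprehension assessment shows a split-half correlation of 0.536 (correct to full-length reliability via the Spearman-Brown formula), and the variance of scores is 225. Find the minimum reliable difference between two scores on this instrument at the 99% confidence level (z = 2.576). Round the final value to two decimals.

30.03

σ = 225^(1/2) = 15.00000
r_full = 2·0.536 / (1 + 0.536) ≈ 0.69792
SEM = 15.00000 * √(1 − 0.69792) = 15.00000 * √0.30208 ≈ 15.00000 * 0.54962 ≈ 8.24432
SE_diff = SEM * √2 ≈ 8.24432 * 1.41421 ≈ 11.65922
Minimum reliable difference = 2.576 * SE_diff ≈ 2.576 * 11.65922 ≈ 30.03416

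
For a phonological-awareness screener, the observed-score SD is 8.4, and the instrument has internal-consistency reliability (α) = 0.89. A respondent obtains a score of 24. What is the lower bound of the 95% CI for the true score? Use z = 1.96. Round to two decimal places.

18.54

SEM = 8.400 * √(1 − 0.890) = 8.400 * √0.110 ≈ 8.400 * 0.332 ≈ 2.786
1.96 * SEM ≈ 5.460
Lower bound: 24 − 5.460 = 18.540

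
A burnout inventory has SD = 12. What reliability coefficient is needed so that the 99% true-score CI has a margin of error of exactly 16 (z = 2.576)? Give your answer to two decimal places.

0.73

SEM needed = half-width / z = 16/2.576 ≈ 6.211
r = 1 − (SEM / SD)² = 1 − (6.211 / 12)² ≈ 1 − 0.268 ≈ 0.732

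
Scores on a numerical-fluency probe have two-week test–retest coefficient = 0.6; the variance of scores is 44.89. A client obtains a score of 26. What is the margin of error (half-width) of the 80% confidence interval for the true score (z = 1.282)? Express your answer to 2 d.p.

SD = √44.89 = 6.70000
SEM = 6.70000 × √(1 − 0.60000) = 6.70000 × √0.40000 ≃ 6.70000 × 0.63246 ≃ 4.23745
1.282 × SEM ≃ 5.43241

5.43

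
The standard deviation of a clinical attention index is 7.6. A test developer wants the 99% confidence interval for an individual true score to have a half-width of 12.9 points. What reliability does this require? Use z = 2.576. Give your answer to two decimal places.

0.57

Required SEM = 12.9 / 2.576 ≃ 5.008
Required reliability = 1 − (SEM/SD)² = 1 − 0.434 ≃ 0.566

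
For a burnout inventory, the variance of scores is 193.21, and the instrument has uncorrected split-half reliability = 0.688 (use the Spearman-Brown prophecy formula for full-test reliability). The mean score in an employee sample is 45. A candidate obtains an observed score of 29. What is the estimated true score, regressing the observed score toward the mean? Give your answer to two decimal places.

31.96

Spearman-Brown: r = 2(0.688) / (1 + 0.688) = 1.3760 / 1.6880 ≈ 0.8152
T̂ = r·X + (1 − r)·M = 0.8152×29 + 0.1848×45 ≈ 23.6398 + 8.3175 ≈ 31.9573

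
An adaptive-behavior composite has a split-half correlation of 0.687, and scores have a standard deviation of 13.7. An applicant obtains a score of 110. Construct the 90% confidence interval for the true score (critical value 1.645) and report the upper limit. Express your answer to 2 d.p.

r_full = 2·0.687 / (1 + 0.687) ≈ 0.81446
The standard error of measurement is 13.70000*√(1 − 0.81446) ≈ 13.70000*0.43074 ≈ 5.90113.
1.645 * SEM ≈ 9.70736
Upper bound: 110 + 9.70736 = 119.70736

119.71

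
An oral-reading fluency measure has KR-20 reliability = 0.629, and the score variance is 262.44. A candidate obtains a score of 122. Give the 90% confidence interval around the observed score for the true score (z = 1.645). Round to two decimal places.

[105.77, 138.23]

SD = √262.44 ≈ 16.2000
SEM = 16.2000 · √(1 − 0.6290) = 16.2000 · √0.3710 ≈ 16.2000 · 0.6091 ≈ 9.8674
Margin = 1.645 · 9.8674 ≈ 16.2318
CI = 122 ± 16.2318 → [105.7682, 138.2318]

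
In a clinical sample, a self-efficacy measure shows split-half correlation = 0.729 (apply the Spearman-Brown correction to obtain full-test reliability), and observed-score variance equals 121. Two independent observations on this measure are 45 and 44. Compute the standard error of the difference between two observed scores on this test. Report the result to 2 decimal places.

6.16

SD = √121 = 11.000
Full-length reliability (Spearman-Brown) = 2(0.729)/(1+0.729) ≈ 0.843
SEM = 11.000·√(1 − 0.843) ≈ 4.355
SE_diff = SEM · √2 ≈ 4.355 · 1.414 ≈ 6.159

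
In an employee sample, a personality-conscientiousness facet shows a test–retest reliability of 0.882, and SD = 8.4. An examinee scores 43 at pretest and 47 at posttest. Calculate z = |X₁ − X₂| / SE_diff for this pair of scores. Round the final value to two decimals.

0.98

The standard error of measurement is 8.400×√(1 − 0.882) ≈ 8.400×0.344 ≈ 2.885.
SE_diff = √2 × SEM ≈ 4.081
z = |43 − 47| / 4.081 = 4 / 4.081 ≈ 0.980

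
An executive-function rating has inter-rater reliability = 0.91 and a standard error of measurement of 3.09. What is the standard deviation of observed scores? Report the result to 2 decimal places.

SD = 3.09 / √(1 − 0.91) ≈ 10.30000

10.30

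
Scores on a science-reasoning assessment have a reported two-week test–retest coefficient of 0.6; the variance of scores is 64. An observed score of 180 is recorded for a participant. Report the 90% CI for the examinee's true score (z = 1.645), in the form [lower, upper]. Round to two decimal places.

SD = √64 ≈ 8.0000
SEM = 8.0000 · √(1 − 0.6000) = 8.0000 · √0.4000 ≈ 8.0000 · 0.6325 ≈ 5.0596
Half-width = 1.645·5.0596 ≈ 8.3231
90% CI: 180 ± 8.3231 = [171.6769, 188.3231]

[171.68, 188.32]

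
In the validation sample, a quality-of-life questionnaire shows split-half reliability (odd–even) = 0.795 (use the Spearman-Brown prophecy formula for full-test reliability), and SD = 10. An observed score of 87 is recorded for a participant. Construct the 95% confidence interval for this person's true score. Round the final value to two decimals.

[80.38, 93.62]

r_full = 2·0.795 / (1 + 0.795) ≃ 0.8858
SEM = 10.0000 × √(1 − 0.8858) = 10.0000 × √0.1142 ≃ 10.0000 × 0.3379 ≃ 3.3794
Margin = 1.96 × 3.3794 ≃ 6.6237
CI = 87 ± 6.6237 → [80.3763, 93.6237]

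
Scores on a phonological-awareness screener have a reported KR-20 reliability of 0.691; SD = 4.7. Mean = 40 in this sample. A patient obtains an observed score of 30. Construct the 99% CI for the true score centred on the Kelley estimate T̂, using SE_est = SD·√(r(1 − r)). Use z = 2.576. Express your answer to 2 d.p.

T̂ = r·X + (1 − r)·M = 0.6910·30 + 0.3090·40 = 20.7300 + 12.3600 ≃ 33.0900
SE_est = SD · √(r(1 − r)) = 4.7000 · √0.2135 ≃ 4.7000 · 0.4621 ≃ 2.1718
99% CI: 33.0900 ± 5.5945 ≃ (27.4955, 38.6845)

[27.50, 38.68]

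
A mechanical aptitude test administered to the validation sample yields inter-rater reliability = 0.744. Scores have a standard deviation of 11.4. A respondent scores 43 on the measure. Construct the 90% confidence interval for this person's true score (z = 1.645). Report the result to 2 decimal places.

[33.51, 52.49]

The standard error of measurement is 11.4000·√(1 − 0.7440) ≈ 11.4000·0.5060 ≈ 5.7680.
Half-width = 1.645·5.7680 ≈ 9.4884
Interval: (33.5116, 52.4884)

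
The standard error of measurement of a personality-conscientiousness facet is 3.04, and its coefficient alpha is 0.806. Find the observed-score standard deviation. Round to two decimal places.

SD = SEM / √(1 − r) = 3.04 / √0.1940 ≈ 3.04 / 0.4405 ≈ 6.9020

6.90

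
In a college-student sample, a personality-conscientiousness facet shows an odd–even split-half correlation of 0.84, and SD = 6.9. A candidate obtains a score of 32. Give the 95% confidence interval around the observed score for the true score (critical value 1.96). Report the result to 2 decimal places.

[28.01, 35.99]

Full-length reliability (Spearman-Brown) = 2(0.84)/(1+0.84) ≈ 0.9130
The standard error of measurement is 6.9000·√(1 − 0.9130) ≈ 6.9000·0.2949 ≈ 2.0347.
Margin = 1.96 · 2.0347 ≈ 3.9880
95% CI: 32 ± 3.9880 = [28.0120, 35.9880]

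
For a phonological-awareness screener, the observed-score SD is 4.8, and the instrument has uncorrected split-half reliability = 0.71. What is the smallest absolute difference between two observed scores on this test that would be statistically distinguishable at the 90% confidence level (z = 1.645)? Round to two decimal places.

4.60

Spearman-Brown: r = 2(0.71) / (1 + 0.71) = 1.4200 / 1.7100 ≃ 0.8304
SEM = 4.8000 × √(1 − 0.8304) = 4.8000 × √0.1696 ≃ 4.8000 × 0.4118 ≃ 1.9767
Standard error of the difference = 1.9767·√2 ≃ 2.7955
Smallest detectable difference = 1.645×2.7955 ≃ 4.5986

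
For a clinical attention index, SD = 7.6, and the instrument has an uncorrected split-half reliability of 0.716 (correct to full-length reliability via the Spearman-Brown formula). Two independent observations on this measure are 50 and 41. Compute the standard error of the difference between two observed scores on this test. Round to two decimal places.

Spearman-Brown: r = 2(0.716) / (1 + 0.716) = 1.432 / 1.716 ≈ 0.834
SEM = 7.600 × √(1 − 0.834) = 7.600 × √0.166 ≈ 7.600 × 0.407 ≈ 3.092
Standard error of the difference = 3.092·√2 ≈ 4.372

4.37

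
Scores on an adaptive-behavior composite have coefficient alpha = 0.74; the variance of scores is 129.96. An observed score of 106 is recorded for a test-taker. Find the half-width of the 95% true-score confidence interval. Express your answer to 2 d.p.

σ = 129.96^(1/2) = 11.400
The standard error of measurement is 11.400×√(1 − 0.740) ≈ 11.400×0.510 ≈ 5.813.
Margin = 1.96 × 5.813 ≈ 11.393

11.39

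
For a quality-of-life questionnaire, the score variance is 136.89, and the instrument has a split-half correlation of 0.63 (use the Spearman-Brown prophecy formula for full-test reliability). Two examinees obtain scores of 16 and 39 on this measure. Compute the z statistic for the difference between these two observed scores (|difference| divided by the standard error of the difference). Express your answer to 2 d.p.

2.92

SD = √136.89 = 11.700
Spearman-Brown: r = 2(0.63) / (1 + 0.63) = 1.260 / 1.630 ≈ 0.773
SEM = 11.700·√(1 − 0.773) ≈ 5.574
SE_diff = SEM · √2 ≈ 5.574 · 1.414 ≈ 7.883
z = |16 − 39| / 7.883 = 23 / 7.883 ≈ 2.918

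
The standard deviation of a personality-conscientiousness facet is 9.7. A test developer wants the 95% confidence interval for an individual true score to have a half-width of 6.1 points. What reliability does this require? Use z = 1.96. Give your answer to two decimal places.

Required SEM = 6.1 / 1.96 ≈ 3.11224
Required reliability = 1 − (SEM/SD)² = 1 − 0.10294 ≈ 0.89706

0.90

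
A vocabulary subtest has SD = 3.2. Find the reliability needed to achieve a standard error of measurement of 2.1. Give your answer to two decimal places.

0.57

r = 1 − (SEM / SD)² = 1 − (2.100 / 3.2)² ≈ 1 − 0.431 ≈ 0.569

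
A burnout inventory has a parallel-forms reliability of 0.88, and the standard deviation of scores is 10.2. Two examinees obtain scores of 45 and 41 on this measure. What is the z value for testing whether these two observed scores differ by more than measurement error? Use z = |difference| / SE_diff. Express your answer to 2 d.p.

0.80

SEM = 10.200 × √(1 − 0.880) = 10.200 × √0.120 ≃ 10.200 × 0.346 ≃ 3.533
SE_diff = √2 × SEM ≃ 4.997
z = 4 / 4.997 ≃ 0.800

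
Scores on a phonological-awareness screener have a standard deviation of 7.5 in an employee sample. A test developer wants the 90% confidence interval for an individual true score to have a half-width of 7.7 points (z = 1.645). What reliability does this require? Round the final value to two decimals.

SEM needed = half-width / z = 7.7/1.645 ≃ 4.681
Required reliability = 1 − (SEM/SD)² = 1 − 0.390 ≃ 0.610

0.61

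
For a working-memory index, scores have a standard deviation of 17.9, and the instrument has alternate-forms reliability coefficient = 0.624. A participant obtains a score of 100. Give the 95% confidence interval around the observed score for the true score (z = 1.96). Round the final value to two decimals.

The standard error of measurement is 17.900×√(1 − 0.624) ≃ 17.900×0.613 ≃ 10.976.
1.96 × SEM ≃ 21.513
95% CI: 100 ± 21.513 = [78.487, 121.513]

[78.49, 121.51]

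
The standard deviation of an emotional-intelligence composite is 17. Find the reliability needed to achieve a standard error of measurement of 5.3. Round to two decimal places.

0.90

r = 1 − (SEM / SD)² = 1 − (5.300 / 17)² ≈ 1 − 0.097 ≈ 0.903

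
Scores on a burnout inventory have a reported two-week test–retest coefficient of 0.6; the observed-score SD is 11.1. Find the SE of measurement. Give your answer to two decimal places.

SEM = 11.1000·√(1 − 0.6000) ≃ 7.0203

7.02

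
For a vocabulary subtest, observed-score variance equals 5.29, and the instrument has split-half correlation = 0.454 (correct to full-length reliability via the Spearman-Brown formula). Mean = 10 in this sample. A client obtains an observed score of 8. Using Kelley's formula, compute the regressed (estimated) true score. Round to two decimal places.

8.75

Spearman-Brown: r = 2(0.454) / (1 + 0.454) = 0.9080 / 1.4540 ≃ 0.6245
T̂ = r·X + (1 − r)·M = 0.6245*8 + 0.3755*10 ≃ 4.9959 + 3.7552 ≃ 8.7510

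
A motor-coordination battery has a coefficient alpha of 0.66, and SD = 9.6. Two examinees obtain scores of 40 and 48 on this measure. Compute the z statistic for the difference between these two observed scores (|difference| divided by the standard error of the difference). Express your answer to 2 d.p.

SEM = 9.6000 * √(1 − 0.6600) = 9.6000 * √0.3400 ≃ 9.6000 * 0.5831 ≃ 5.5977
Standard error of the difference = 5.5977·√2 ≃ 7.9164
z = |40 − 48| / 7.9164 = 8 / 7.9164 ≃ 1.0106

1.01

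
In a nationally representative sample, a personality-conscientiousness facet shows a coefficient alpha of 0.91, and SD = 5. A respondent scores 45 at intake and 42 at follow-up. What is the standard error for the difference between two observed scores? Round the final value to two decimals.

SEM = 5.00000 × √(1 − 0.91000) = 5.00000 × √0.09000 ≈ 5.00000 × 0.30000 ≈ 1.50000
SE_diff = √2 × SEM ≈ 2.12132

2.12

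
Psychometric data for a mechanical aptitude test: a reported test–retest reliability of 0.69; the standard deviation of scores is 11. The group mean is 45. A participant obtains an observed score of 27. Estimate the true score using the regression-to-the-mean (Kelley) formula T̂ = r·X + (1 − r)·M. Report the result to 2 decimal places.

32.58

T̂ = r·X + (1 − r)·M = 0.6900*27 + 0.3100*45 = 18.6300 + 13.9500 ≈ 32.5800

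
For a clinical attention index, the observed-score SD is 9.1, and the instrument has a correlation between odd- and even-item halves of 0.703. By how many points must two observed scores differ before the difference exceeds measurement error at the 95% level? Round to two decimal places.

Spearman-Brown: r = 2(0.703) / (1 + 0.703) = 1.4060 / 1.7030 ≃ 0.8256
SEM = 9.1000*√(1 − 0.8256) ≃ 3.8003
SE_diff = SEM * √2 ≃ 3.8003 * 1.4142 ≃ 5.3744
Smallest detectable difference = 1.96*5.3744 ≃ 10.5338

10.53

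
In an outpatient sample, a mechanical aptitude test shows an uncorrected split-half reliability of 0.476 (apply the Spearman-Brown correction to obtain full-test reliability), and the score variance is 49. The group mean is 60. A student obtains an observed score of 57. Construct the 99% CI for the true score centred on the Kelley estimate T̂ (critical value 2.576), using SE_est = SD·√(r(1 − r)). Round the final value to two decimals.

σ = 49^(1/2) = 7.000
r_full = 2·0.476 / (1 + 0.476) ≈ 0.645
T̂ = r·X + (1 − r)·M = 0.645×57 + 0.355×60 ≈ 36.764 + 21.301 ≈ 58.065
SE_est = SD × √(r(1 − r)) = 7.000 × √0.229 ≈ 7.000 × 0.479 ≈ 3.350
99% CI: 58.065 ± 8.629 ≈ (49.436, 66.694)

[49.44, 66.69]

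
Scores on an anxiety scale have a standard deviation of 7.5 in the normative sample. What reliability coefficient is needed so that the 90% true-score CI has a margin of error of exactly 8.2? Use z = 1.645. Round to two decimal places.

0.56

SEM needed = half-width / z = 8.2/1.645 ≈ 4.985
Required reliability = 1 − (SEM/SD)² = 1 − 0.442 ≈ 0.558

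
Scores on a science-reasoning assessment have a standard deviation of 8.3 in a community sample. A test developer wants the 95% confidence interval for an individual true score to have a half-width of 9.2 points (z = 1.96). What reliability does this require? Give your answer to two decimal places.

Required SEM = 9.2 / 1.96 ≈ 4.69388
r = 1 − (4.69388/8.3)² ≈ 1 − 0.31982 ≈ 0.68018

0.68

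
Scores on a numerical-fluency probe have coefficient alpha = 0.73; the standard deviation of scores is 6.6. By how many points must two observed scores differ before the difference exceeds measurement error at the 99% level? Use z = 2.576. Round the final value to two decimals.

12.49

SEM = 6.600 * √(1 − 0.730) = 6.600 * √0.270 ≈ 6.600 * 0.520 ≈ 3.429
SE_diff = √2 * SEM ≈ 4.850
Smallest detectable difference = 2.576*4.850 ≈ 12.494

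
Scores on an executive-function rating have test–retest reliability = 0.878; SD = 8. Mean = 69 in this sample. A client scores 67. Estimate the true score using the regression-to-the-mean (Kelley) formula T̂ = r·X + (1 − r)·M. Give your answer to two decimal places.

Estimated true score = 0.8780·67 + (1 − 0.8780)·69 ≈ 67.2440

67.24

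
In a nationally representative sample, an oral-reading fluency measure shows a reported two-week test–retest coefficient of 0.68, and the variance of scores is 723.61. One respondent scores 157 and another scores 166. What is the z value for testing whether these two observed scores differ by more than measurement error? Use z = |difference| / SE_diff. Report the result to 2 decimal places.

0.42

SD = √723.61 = 26.90000
SEM = 26.90000 × √(1 − 0.68000) = 26.90000 × √0.32000 ≈ 26.90000 × 0.56569 ≈ 15.21694
SE_diff = √2 × SEM ≈ 21.52000
z = |157 − 166| / 21.52000 = 9 / 21.52000 ≈ 0.41822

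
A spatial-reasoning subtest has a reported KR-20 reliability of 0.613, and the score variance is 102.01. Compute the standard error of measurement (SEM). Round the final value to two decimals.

SD = √102.01 ≃ 10.1000
SEM = 10.1000 * √(1 − 0.6130) = 10.1000 * √0.3870 ≃ 10.1000 * 0.6221 ≃ 6.2831

6.28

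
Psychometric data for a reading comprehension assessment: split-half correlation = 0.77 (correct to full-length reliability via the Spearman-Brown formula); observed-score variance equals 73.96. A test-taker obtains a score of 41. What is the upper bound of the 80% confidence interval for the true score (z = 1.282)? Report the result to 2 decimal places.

SD = √73.96 = 8.6000
Full-length reliability (Spearman-Brown) = 2(0.77)/(1+0.77) ≈ 0.8701
SEM = 8.6000 × √(1 − 0.8701) = 8.6000 × √0.1299 ≈ 8.6000 × 0.3605 ≈ 3.1001
Half-width = 1.282×3.1001 ≈ 3.9743
Upper limit = 41 + 3.9743 ≈ 44.9743

44.97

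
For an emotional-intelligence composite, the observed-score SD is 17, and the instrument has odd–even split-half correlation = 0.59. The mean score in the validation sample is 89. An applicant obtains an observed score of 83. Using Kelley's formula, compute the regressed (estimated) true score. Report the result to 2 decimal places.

Full-length reliability (Spearman-Brown) = 2(0.59)/(1+0.59) ≈ 0.742
Estimated true score = 0.742*83 + (1 − 0.742)*89 ≈ 84.547

84.55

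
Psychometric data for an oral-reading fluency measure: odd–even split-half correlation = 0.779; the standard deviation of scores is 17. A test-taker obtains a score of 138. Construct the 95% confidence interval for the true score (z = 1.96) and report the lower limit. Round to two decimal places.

126.26

Full-length reliability (Spearman-Brown) = 2(0.779)/(1+0.779) ≈ 0.876
The standard error of measurement is 17.000*√(1 − 0.876) ≈ 17.000*0.352 ≈ 5.992.
Half-width = 1.96*5.992 ≈ 11.744
Lower limit = 138 − 11.744 ≈ 126.256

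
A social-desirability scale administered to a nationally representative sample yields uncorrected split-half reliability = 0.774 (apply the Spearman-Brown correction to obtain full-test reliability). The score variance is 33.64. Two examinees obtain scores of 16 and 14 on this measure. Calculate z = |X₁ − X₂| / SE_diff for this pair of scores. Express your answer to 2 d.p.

SD = √33.64 ≃ 5.800
r_full = 2·0.774 / (1 + 0.774) ≃ 0.873
SEM = 5.800 · √(1 − 0.873) = 5.800 · √0.127 ≃ 5.800 · 0.357 ≃ 2.070
Standard error of the difference = 2.070·√2 ≃ 2.928
z = |16 − 14| / 2.928 = 2 / 2.928 ≃ 0.683

0.68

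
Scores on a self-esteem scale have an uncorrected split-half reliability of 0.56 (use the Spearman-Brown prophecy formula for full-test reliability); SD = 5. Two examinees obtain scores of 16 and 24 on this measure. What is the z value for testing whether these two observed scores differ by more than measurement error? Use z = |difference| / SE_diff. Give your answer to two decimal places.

Full-length reliability (Spearman-Brown) = 2(0.56)/(1+0.56) ≈ 0.71795
The standard error of measurement is 5.00000×√(1 − 0.71795) ≈ 5.00000×0.53109 ≈ 2.65543.
SE_diff = SEM × √2 ≈ 2.65543 × 1.41421 ≈ 3.75534
z = 8 / 3.75534 ≈ 2.13030

2.13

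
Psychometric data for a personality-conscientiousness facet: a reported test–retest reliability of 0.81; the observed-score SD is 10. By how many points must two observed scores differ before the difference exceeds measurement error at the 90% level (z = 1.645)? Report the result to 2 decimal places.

SEM = 10.000 × √(1 − 0.810) = 10.000 × √0.190 ≈ 10.000 × 0.436 ≈ 4.359
SE_diff = SEM × √2 ≈ 4.359 × 1.414 ≈ 6.164
Smallest detectable difference = 1.645×6.164 ≈ 10.140

10.14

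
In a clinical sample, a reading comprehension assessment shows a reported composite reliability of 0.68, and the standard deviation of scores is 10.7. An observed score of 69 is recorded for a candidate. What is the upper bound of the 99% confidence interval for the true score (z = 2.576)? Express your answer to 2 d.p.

84.59

SEM = 10.700 * √(1 − 0.680) = 10.700 * √0.320 ≈ 10.700 * 0.566 ≈ 6.053
Half-width = 2.576*6.053 ≈ 15.592
Upper bound: 69 + 15.592 = 84.592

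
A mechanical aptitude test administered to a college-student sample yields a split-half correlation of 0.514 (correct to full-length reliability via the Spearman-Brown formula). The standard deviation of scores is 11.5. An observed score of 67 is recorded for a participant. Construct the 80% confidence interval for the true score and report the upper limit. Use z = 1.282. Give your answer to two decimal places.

Spearman-Brown: r = 2(0.514) / (1 + 0.514) = 1.028 / 1.514 ≈ 0.679
SEM = 11.500×√(1 − 0.679) ≈ 6.516
Margin = 1.282 × 6.516 ≈ 8.353
Upper bound: 67 + 8.353 = 75.353

75.35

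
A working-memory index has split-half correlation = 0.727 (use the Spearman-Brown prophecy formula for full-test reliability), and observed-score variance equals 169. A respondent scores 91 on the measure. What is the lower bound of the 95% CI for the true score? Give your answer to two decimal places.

80.87

SD = √169 ≃ 13.0000
Full-length reliability (Spearman-Brown) = 2(0.727)/(1+0.727) ≃ 0.8419
SEM = 13.0000 × √(1 − 0.8419) = 13.0000 × √0.1581 ≃ 13.0000 × 0.3976 ≃ 5.1687
1.96 × SEM ≃ 10.1306
Lower limit = 91 − 10.1306 ≃ 80.8694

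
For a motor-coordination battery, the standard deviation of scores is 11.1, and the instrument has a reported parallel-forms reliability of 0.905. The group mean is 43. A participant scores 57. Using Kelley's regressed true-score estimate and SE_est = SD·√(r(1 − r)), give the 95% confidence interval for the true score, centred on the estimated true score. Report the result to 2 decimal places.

[49.29, 62.05]

T̂ = 0.905(57) + 0.095(43) ≈ 55.670
SE_est = SD * √(r(1 − r)) = 11.100 * √0.086 ≈ 11.100 * 0.293 ≈ 3.255
95% CI: 55.670 ± 6.379 ≈ (49.291, 62.049)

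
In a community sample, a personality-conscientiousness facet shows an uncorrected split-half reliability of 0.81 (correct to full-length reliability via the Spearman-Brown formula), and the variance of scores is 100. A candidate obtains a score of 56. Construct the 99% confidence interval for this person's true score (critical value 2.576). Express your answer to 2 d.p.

SD = √100 = 10.0000
Spearman-Brown: r = 2(0.81) / (1 + 0.81) = 1.6200 / 1.8100 ≈ 0.8950
SEM = 10.0000 · √(1 − 0.8950) = 10.0000 · √0.1050 ≈ 10.0000 · 0.3240 ≈ 3.2399
2.576 · SEM ≈ 8.3461
99% CI: 56 ± 8.3461 = [47.6539, 64.3461]

[47.65, 64.35]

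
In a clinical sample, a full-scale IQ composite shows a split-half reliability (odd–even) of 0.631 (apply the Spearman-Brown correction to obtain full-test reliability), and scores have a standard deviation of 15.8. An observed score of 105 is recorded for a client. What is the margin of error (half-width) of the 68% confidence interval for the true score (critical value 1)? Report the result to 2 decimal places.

Spearman-Brown: r = 2(0.631) / (1 + 0.631) = 1.2620 / 1.6310 ≈ 0.7738
SEM = 15.8000·√(1 − 0.7738) ≈ 7.5152
Margin = 1 · 7.5152 ≈ 7.5152

7.52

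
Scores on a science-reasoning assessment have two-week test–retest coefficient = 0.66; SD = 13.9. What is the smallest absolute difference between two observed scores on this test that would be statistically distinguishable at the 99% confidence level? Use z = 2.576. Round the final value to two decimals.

The standard error of measurement is 13.9000·√(1 − 0.6600) ≃ 13.9000·0.5831 ≃ 8.1050.
SE_diff = SEM · √2 ≃ 8.1050 · 1.4142 ≃ 11.4622
Smallest detectable difference = 2.576·11.4622 ≃ 29.5267

29.53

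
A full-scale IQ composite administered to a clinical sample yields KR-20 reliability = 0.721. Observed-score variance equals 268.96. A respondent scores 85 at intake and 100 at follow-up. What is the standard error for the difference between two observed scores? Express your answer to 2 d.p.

SD = √268.96 = 16.400
SEM = 16.400 × √(1 − 0.721) = 16.400 × √0.279 ≈ 16.400 × 0.528 ≈ 8.663
SE_diff = √2 × SEM ≈ 12.251

12.25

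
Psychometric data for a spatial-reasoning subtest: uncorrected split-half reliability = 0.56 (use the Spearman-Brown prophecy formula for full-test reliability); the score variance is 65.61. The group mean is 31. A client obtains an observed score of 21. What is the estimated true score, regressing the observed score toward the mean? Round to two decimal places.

Spearman-Brown: r = 2(0.56) / (1 + 0.56) = 1.120 / 1.560 ≈ 0.718
Estimated true score = 0.718×21 + (1 − 0.718)×31 ≈ 23.821

23.82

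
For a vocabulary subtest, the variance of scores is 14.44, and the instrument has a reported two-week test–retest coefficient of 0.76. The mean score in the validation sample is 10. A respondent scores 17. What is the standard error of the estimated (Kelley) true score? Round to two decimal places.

1.62

σ = 14.44^(1/2) = 3.800
SE_est = 3.800×√(0.760×0.240) ≈ 1.623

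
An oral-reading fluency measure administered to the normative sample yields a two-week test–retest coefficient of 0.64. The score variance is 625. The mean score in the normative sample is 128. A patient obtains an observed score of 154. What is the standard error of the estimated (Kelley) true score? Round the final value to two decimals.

SD = √625 ≈ 25.000
SE_est = SD × √(r(1 − r)) = 25.000 × √0.230 ≈ 25.000 × 0.480 ≈ 12.000

12.00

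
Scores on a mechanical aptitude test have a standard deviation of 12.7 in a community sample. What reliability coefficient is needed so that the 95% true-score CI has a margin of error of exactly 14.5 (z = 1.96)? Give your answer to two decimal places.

0.66

Required SEM = 14.5 / 1.96 ≃ 7.398
Required reliability = 1 − (SEM/SD)² = 1 − 0.339 ≃ 0.661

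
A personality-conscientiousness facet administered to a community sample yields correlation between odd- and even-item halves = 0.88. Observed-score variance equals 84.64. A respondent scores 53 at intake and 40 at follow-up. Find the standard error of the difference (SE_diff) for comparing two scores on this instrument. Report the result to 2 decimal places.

3.29

SD = √84.64 = 9.200
Spearman-Brown: r = 2(0.88) / (1 + 0.88) = 1.760 / 1.880 ≈ 0.936
SEM = 9.200×√(1 − 0.936) ≈ 2.324
SE_diff = SEM × √2 ≈ 2.324 × 1.414 ≈ 3.287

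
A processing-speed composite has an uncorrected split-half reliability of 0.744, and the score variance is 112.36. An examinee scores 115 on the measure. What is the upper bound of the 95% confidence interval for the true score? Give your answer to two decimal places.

122.96

σ = 112.36^(1/2) = 10.60000
Spearman-Brown: r = 2(0.744) / (1 + 0.744) = 1.48800 / 1.74400 ≈ 0.85321
SEM = 10.60000*√(1 − 0.85321) ≈ 4.06118
1.96 * SEM ≈ 7.95992
Upper bound: 115 + 7.95992 = 122.95992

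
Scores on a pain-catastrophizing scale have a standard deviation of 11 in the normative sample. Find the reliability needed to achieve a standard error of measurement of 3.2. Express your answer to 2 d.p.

0.92

Required reliability = 1 − (SEM/SD)² = 1 − 0.0846 ≈ 0.9154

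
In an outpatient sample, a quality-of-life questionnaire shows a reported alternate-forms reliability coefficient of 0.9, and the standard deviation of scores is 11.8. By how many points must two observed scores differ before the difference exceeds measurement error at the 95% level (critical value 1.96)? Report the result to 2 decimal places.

SEM = 11.8000 × √(1 − 0.9000) = 11.8000 × √0.1000 ≈ 11.8000 × 0.3162 ≈ 3.7315
SE_diff = SEM × √2 ≈ 3.7315 × 1.4142 ≈ 5.2771
Minimum reliable difference = 1.96 × SE_diff ≈ 1.96 × 5.2771 ≈ 10.3432

10.34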